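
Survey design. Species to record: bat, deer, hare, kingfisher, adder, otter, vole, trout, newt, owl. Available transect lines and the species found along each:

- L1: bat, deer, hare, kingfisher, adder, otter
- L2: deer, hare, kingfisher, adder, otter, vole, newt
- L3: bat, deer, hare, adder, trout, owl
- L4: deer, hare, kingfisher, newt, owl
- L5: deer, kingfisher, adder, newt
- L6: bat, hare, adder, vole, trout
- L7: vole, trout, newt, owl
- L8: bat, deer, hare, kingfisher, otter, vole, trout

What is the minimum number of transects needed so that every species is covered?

L1, L7 together cover {bat, deer, hare, kingfisher, adder, otter, vole, trout, newt, owl} — every species.
No single transect contains all 10 species, so 2 is optimal.

2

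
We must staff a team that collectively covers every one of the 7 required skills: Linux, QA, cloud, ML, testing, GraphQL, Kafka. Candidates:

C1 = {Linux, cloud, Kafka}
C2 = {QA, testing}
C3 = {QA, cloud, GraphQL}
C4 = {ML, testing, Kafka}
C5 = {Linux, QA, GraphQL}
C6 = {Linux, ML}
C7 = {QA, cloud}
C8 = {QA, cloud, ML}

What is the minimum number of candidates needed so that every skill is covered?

3

C1, C3, C4 together cover {Linux, QA, cloud, ML, testing, GraphQL, Kafka} — every skill.
No 2 of the 8 candidates cover everything (all 28 pairs fall short), so 3 is minimum.
Greedy (largest uncovered first) would take C1, C2, C3, C4 — 4 candidates — but 3 suffice.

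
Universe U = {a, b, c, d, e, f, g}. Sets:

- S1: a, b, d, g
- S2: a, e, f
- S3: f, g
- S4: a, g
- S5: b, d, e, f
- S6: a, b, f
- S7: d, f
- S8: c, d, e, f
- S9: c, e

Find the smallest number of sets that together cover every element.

2

S1, S8 together cover {a, b, c, d, e, f, g} — every element.
No single set contains all 7 elements, so 2 is optimal.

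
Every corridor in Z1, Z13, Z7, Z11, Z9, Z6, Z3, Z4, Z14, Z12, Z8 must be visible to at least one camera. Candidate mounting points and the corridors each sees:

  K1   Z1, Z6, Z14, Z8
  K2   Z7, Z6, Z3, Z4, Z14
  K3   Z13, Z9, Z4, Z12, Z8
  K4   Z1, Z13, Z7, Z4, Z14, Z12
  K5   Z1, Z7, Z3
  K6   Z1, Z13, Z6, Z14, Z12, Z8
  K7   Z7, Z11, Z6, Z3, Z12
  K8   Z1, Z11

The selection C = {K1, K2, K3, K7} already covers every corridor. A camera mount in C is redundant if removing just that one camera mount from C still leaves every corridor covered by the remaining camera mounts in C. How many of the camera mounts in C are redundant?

Drop K1: Z1 uncovered — not redundant.
Drop K2: the rest still cover every corridor — redundant.
Drop K3: Z13, Z9 uncovered — not redundant.
Drop K7: Z11 uncovered — not redundant.
1 redundant: K2.

1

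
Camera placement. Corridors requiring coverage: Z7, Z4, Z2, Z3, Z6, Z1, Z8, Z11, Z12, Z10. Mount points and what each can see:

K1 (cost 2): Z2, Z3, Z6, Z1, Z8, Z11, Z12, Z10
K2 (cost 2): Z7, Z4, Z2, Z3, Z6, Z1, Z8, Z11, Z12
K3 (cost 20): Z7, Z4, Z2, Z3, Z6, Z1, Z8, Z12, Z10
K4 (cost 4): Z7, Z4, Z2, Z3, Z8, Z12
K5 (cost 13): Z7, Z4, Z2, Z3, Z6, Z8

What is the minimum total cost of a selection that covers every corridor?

4

K1, K2 cover every corridor at cost 2 + 2 = 4.
Any cover uses at least 2 camera mounts; among all covering selections none totals below 4.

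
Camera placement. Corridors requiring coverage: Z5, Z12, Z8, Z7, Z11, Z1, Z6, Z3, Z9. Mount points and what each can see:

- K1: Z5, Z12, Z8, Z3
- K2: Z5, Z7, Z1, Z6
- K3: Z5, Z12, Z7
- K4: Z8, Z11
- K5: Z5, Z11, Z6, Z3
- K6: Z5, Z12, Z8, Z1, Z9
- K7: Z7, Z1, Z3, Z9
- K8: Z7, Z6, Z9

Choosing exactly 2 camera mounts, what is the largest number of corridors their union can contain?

Choosing K5, K6 covers {Z5, Z12, Z8, Z11, Z1, Z6, Z3, Z9} — 8 corridors.
No choice of 2 camera mounts does better; here Z7 is left uncovered.

8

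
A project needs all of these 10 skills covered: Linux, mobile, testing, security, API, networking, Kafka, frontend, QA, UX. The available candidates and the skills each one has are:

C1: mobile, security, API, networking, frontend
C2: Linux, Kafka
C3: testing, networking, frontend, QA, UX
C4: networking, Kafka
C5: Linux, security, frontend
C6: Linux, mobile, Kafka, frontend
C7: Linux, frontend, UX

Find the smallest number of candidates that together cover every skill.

3

C1, C2, C3 together cover {Linux, mobile, testing, security, API, networking, Kafka, frontend, QA, UX} — every skill.
No 2 of the 7 candidates cover everything (all 21 pairs fall short), so 3 is minimum.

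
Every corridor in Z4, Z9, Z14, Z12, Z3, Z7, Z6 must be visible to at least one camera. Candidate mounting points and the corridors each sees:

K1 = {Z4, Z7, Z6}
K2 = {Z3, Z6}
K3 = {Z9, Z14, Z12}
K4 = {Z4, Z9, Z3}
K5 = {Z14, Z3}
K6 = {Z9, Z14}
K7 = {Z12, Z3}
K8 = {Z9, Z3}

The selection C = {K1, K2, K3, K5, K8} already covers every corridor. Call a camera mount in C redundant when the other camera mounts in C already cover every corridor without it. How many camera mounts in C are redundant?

3

Drop K1: Z4, Z7 uncovered — not redundant.
Drop K2: the rest still cover every corridor — redundant.
Drop K3: Z12 uncovered — not redundant.
Drop K5: the rest still cover every corridor — redundant.
Drop K8: the rest still cover every corridor — redundant.
3 redundant: K2, K5, K8.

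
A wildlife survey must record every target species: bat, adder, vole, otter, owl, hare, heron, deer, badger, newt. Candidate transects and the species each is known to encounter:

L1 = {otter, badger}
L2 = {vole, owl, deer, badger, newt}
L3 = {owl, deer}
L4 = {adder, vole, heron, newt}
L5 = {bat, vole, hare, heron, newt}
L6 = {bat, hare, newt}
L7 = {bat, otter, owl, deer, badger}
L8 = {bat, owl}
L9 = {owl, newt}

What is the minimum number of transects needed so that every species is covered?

3

L4, L5, L7 together cover {bat, adder, vole, otter, owl, hare, heron, deer, badger, newt} — every species.
No 2 of the 9 transects cover everything (all 36 pairs fall short), so 3 is minimum.
Greedy (largest uncovered first) would take L2, L5, L1, L4 — 4 transects — but 3 suffice.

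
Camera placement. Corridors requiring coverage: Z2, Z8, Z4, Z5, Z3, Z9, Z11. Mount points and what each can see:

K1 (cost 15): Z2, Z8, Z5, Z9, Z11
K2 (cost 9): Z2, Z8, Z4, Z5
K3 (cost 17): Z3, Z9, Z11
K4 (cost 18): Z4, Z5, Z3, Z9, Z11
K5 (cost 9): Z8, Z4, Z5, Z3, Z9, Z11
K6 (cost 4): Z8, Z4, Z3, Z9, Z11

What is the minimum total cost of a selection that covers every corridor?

K2, K6 cover every corridor at cost 9 + 4 = 13.
Any cover uses at least 2 camera mounts; among all covering selections none totals below 13.

13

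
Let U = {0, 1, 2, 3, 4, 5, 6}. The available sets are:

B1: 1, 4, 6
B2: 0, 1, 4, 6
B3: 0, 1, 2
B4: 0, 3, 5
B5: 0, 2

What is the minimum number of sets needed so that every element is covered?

B1, B3, B4 together cover {0, 1, 2, 3, 4, 5, 6} — every element.
No 2 of the 5 sets cover everything (all 10 pairs fall short), so 3 is minimum.

3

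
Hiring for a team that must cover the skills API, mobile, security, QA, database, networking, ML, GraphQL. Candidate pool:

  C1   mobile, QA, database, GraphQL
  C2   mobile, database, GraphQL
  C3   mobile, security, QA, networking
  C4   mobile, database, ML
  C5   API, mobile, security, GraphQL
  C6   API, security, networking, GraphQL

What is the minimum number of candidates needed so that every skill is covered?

C1, C4, C6 together cover {API, mobile, security, QA, database, networking, ML, GraphQL} — every skill.
No 2 of the 6 candidates cover everything (all 15 pairs fall short), so 3 is minimum.

3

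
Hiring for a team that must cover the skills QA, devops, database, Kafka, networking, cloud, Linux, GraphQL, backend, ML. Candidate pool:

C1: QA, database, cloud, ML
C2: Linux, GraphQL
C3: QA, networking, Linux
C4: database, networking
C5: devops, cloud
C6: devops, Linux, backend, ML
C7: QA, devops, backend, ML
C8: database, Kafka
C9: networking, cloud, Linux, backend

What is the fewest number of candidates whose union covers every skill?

C2, C7, C8, C9 together cover {QA, devops, database, Kafka, networking, cloud, Linux, GraphQL, backend, ML} — every skill.
No 3 of the 9 candidates cover everything (all 84 triples fall short), so 4 is minimum.
Greedy (largest uncovered first) would take C1, C6, C2, C3, C8 — 5 candidates — but 4 suffice.

4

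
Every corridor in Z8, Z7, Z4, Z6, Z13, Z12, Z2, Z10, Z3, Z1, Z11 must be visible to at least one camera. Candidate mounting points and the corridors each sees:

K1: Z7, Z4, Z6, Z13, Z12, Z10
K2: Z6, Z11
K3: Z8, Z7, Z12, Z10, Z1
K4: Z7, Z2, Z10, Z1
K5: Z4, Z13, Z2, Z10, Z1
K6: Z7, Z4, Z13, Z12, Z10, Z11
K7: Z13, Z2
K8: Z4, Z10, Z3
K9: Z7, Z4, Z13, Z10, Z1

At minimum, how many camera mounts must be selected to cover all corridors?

K2, K3, K5, K8 together cover {Z8, Z7, Z4, Z6, Z13, Z12, Z2, Z10, Z3, Z1, Z11} — every corridor.
No 3 of the 9 camera mounts cover everything (all 84 triples fall short), so 4 is minimum.

4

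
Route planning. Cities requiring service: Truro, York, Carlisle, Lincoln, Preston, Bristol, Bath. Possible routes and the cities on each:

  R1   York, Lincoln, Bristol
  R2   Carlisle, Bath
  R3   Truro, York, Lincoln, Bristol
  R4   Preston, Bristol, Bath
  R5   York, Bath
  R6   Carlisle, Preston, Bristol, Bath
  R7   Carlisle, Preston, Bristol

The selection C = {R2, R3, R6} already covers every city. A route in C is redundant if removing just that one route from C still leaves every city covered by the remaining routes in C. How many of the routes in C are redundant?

1

Drop R2: the rest still cover every city — redundant.
Drop R3: Truro, York, Lincoln uncovered — not redundant.
Drop R6: Preston uncovered — not redundant.
1 redundant: R2.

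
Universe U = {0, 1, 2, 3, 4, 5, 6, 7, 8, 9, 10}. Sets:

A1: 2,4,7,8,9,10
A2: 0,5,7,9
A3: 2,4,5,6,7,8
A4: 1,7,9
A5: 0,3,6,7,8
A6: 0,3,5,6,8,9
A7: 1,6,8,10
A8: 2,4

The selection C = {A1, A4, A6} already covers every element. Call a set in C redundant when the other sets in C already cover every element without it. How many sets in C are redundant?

0

Drop A1: 2, 4, 10 uncovered — not redundant.
Drop A4: 1 uncovered — not redundant.
Drop A6: 0, 3, 5, 6 uncovered — not redundant.
None of the sets in C is redundant.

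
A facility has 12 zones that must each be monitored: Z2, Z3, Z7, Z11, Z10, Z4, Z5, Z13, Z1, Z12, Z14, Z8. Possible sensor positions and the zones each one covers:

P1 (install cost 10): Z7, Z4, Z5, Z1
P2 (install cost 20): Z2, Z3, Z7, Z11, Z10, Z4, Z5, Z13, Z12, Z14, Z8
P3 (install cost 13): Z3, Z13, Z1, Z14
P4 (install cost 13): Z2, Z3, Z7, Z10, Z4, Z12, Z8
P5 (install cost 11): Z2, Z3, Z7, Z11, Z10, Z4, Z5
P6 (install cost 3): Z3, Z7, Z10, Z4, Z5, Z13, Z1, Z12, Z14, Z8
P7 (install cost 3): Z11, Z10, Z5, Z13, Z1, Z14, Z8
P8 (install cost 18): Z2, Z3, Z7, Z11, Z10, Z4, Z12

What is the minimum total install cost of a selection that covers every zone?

P5, P6 cover every zone at install cost 11 + 3 = 14.
Any cover uses at least 2 sensor positions; among all covering selections none totals below 14.
Greedy by coverage-per-install cost would pick P6, P7, P5 for 17 — worse than the optimum 14.

14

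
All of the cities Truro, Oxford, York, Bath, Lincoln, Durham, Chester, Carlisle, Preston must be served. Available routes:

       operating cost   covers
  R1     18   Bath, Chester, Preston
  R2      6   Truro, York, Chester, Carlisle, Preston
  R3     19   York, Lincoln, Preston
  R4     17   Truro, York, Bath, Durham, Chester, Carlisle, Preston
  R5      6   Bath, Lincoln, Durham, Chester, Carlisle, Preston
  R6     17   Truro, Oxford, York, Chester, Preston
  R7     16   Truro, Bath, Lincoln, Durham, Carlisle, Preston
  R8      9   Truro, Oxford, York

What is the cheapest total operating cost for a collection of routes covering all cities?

R5, R8 cover every city at operating cost 6 + 9 = 15.
Any cover uses at least 2 routes; among all covering selections none totals below 15.
Greedy by coverage-per-operating cost would pick R5, R2, R8 for 21 — worse than the optimum 15.

15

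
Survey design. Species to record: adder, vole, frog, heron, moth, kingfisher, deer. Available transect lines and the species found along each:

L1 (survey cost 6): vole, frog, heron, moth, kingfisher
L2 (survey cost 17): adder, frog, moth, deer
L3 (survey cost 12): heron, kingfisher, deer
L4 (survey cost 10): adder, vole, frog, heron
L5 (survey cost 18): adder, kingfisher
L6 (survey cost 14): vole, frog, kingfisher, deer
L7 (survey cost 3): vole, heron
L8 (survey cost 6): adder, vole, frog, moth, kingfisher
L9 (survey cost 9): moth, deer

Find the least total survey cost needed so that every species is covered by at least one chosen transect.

18

L3, L8 cover every species at survey cost 12 + 6 = 18.
Any cover uses at least 2 transects; among all covering selections none totals below 18.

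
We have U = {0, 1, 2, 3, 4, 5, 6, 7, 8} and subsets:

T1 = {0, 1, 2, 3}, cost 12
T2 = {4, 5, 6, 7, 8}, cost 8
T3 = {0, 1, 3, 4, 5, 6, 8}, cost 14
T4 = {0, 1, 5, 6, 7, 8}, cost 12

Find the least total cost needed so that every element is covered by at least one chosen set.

T1, T2 cover every element at cost 12 + 8 = 20.
Any cover uses at least 2 sets; among all covering selections none totals below 20.

20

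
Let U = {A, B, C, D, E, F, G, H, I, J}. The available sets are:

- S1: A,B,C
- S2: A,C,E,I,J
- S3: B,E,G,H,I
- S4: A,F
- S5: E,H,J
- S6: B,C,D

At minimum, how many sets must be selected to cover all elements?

4

S2, S3, S4, S6 together cover {A, B, C, D, E, F, G, H, I, J} — every element.
No 3 of the 6 sets cover everything (all 20 triples fall short), so 4 is minimum.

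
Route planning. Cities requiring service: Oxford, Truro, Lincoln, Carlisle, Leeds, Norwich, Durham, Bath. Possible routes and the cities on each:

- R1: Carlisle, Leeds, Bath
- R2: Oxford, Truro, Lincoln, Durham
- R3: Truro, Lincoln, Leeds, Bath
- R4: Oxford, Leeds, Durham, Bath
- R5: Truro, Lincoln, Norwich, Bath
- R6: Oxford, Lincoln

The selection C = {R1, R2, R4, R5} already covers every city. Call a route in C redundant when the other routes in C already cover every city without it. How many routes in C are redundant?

Drop R1: Carlisle uncovered — not redundant.
Drop R2: the rest still cover every city — redundant.
Drop R4: the rest still cover every city — redundant.
Drop R5: Norwich uncovered — not redundant.
2 redundant: R2, R4.

2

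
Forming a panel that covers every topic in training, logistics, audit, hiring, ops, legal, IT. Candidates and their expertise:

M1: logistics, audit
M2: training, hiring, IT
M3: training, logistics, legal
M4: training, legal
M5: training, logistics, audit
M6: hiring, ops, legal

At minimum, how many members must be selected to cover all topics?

3

M1, M2, M6 together cover {training, logistics, audit, hiring, ops, legal, IT} — every topic.
No 2 of the 6 members cover everything (all 15 pairs fall short), so 3 is minimum.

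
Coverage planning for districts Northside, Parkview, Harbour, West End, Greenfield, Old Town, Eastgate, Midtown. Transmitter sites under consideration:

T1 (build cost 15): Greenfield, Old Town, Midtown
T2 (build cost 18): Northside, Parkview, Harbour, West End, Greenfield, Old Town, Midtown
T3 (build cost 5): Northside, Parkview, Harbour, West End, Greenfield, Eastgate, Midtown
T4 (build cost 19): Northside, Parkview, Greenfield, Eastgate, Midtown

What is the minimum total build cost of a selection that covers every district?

T1, T3 cover every district at build cost 15 + 5 = 20.
Any cover uses at least 2 transmitter sites; among all covering selections none totals below 20.

20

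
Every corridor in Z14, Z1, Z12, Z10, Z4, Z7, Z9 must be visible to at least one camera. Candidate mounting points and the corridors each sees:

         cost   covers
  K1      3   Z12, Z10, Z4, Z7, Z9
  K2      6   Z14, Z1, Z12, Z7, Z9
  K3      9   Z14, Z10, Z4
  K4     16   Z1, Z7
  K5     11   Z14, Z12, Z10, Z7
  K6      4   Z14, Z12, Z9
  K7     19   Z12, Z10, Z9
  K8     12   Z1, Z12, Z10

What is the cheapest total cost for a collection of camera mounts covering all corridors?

K1, K2 cover every corridor at cost 3 + 6 = 9.
Any cover uses at least 2 camera mounts; among all covering selections none totals below 9.

9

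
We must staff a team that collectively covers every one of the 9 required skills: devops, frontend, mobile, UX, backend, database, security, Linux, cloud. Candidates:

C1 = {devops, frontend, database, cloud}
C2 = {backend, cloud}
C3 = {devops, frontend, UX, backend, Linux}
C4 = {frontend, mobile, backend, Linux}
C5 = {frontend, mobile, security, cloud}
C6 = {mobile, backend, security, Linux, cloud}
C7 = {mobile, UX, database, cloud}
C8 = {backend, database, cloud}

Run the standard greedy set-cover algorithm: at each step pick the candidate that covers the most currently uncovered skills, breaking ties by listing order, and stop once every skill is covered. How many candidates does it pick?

3

Pick 1: C3 covers 5 new skills (devops, frontend, UX, backend, Linux).
Pick 2: C5 covers 3 new skills (mobile, security, cloud).
Pick 3: C1 covers 1 new skills (database).
Greedy uses 3 candidates.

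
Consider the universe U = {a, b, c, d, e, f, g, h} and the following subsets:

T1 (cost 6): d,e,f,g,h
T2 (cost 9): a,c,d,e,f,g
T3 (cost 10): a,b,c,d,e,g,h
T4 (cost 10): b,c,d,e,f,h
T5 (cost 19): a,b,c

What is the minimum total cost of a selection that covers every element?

T1, T3 cover every element at cost 6 + 10 = 16.
Any cover uses at least 2 sets; among all covering selections none totals below 16.

16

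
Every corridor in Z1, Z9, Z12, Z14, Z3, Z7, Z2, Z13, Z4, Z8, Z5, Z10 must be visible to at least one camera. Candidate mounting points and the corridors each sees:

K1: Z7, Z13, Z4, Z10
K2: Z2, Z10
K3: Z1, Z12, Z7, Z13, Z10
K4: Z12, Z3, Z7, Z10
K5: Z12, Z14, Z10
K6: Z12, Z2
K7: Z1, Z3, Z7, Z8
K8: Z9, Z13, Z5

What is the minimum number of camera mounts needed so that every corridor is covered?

K1, K2, K5, K7, K8 together cover {Z1, Z9, Z12, Z14, Z3, Z7, Z2, Z13, Z4, Z8, Z5, Z10} — every corridor.
No 4 of the 8 camera mounts cover everything (all 70 size-4 selections fall short), so 5 is minimum.

5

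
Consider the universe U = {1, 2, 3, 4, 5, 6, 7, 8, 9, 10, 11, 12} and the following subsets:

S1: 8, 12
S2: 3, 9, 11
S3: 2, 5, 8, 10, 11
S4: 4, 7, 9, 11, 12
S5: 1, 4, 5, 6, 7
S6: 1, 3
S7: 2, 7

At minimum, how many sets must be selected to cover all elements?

S1, S2, S3, S5 together cover {1, 2, 3, 4, 5, 6, 7, 8, 9, 10, 11, 12} — every element.
No 3 of the 7 sets cover everything (all 35 triples fall short), so 4 is minimum.

4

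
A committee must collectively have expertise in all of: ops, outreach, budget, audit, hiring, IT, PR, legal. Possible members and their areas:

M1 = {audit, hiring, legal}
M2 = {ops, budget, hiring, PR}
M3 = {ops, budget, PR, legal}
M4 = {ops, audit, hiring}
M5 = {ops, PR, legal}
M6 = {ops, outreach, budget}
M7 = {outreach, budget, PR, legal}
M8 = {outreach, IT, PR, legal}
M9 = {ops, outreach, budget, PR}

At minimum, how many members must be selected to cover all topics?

3

M1, M2, M8 together cover {ops, outreach, budget, audit, hiring, IT, PR, legal} — every topic.
No 2 of the 9 members cover everything (all 36 pairs fall short), so 3 is minimum.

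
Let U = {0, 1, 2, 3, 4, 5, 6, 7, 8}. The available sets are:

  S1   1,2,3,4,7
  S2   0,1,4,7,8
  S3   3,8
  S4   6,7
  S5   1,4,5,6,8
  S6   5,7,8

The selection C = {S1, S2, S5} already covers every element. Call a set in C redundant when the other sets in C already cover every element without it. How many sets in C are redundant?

Drop S1: 2, 3 uncovered — not redundant.
Drop S2: 0 uncovered — not redundant.
Drop S5: 5, 6 uncovered — not redundant.
None of the sets in C is redundant.

0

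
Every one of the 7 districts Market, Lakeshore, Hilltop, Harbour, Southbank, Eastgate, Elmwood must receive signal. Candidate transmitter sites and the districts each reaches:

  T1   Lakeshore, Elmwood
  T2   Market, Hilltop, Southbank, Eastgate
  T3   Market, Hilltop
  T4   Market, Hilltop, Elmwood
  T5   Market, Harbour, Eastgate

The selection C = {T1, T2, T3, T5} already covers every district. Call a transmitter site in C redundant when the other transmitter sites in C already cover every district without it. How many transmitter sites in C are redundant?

1

Drop T1: Lakeshore, Elmwood uncovered — not redundant.
Drop T2: Southbank uncovered — not redundant.
Drop T3: the rest still cover every district — redundant.
Drop T5: Harbour uncovered — not redundant.
1 redundant: T3.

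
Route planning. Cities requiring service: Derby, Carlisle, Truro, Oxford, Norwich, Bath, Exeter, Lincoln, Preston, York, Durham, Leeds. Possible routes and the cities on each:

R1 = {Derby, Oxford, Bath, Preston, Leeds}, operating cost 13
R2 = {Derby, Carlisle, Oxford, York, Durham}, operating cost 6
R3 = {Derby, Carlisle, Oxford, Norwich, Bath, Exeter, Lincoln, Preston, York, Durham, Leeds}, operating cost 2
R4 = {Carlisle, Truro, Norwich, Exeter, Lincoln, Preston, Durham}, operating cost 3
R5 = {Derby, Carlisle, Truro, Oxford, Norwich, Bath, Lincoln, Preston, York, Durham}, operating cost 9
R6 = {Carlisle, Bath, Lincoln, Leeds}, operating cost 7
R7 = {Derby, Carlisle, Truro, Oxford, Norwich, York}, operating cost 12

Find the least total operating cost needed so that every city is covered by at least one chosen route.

5

R3, R4 cover every city at operating cost 2 + 3 = 5.
Any cover uses at least 2 routes; among all covering selections none totals below 5.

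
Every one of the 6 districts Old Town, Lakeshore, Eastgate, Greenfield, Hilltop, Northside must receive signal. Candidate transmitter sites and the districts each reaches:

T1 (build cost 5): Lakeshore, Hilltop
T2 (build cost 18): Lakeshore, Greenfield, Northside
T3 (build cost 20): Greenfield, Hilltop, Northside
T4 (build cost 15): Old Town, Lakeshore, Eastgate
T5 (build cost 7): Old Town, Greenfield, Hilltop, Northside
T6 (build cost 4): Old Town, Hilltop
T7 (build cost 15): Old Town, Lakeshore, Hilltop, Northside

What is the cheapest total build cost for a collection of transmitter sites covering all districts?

T4, T5 cover every district at build cost 15 + 7 = 22.
Any cover uses at least 2 transmitter sites; among all covering selections none totals below 22.
Greedy by coverage-per-build cost would pick T5, T1, T4 for 27 — worse than the optimum 22.

22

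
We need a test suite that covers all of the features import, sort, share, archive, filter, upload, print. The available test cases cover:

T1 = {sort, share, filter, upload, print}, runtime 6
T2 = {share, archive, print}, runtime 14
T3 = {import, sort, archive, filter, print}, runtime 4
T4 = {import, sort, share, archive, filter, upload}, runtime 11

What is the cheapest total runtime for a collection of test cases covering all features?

T1, T3 cover every feature at runtime 6 + 4 = 10.
Any cover uses at least 2 test cases; among all covering selections none totals below 10.

10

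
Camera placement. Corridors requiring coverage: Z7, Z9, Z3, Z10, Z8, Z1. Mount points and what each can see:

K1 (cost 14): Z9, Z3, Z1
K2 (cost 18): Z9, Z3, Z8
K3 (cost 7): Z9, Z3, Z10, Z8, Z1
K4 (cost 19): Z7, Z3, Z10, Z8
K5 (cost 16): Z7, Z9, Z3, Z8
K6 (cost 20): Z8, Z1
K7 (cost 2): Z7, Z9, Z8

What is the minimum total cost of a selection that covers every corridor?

K3, K7 cover every corridor at cost 7 + 2 = 9.
Any cover uses at least 2 camera mounts; among all covering selections none totals below 9.

9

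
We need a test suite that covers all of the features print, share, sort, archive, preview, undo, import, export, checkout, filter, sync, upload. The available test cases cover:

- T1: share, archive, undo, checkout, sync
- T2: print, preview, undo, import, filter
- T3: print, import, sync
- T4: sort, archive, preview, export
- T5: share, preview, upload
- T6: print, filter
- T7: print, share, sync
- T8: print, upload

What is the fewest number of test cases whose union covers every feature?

4

T1, T2, T4, T5 together cover {print, share, sort, archive, preview, undo, import, export, checkout, filter, sync, upload} — every feature.
No 3 of the 8 test cases cover everything (all 56 triples fall short), so 4 is minimum.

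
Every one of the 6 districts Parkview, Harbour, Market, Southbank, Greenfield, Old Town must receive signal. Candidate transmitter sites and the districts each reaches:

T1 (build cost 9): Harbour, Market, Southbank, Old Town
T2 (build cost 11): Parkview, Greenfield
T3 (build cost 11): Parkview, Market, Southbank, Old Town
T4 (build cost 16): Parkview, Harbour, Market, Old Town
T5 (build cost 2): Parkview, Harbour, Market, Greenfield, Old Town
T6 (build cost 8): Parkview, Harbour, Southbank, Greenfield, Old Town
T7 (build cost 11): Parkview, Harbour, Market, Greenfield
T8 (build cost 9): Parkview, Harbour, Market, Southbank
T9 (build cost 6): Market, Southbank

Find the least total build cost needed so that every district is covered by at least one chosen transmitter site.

8

T5, T9 cover every district at build cost 2 + 6 = 8.
Any cover uses at least 2 transmitter sites; among all covering selections none totals below 8.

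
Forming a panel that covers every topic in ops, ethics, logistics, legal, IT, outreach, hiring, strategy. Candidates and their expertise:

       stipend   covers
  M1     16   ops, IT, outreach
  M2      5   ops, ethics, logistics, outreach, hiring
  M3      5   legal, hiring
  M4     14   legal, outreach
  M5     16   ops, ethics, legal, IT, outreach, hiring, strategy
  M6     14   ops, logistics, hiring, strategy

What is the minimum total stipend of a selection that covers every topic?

21

M2, M5 cover every topic at stipend 5 + 16 = 21.
Any cover uses at least 2 members; among all covering selections none totals below 21.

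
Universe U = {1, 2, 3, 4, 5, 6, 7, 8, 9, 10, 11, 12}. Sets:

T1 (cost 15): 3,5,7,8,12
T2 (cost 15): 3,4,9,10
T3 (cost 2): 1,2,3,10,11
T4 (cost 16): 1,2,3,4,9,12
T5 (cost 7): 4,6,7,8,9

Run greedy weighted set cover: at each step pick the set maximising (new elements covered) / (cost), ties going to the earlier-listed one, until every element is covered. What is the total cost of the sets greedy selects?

Pick 1: T3 adds 5 new (1, 2, 3, 10, 11) at cost 2 (ratio 5/2).
Pick 2: T5 adds 5 new (4, 6, 7, 8, 9) at cost 7 (ratio 5/7).
Pick 3: T1 adds 2 new (5, 12) at cost 15 (ratio 2/15).
Greedy total cost: 2 + 7 + 15 = 24.

24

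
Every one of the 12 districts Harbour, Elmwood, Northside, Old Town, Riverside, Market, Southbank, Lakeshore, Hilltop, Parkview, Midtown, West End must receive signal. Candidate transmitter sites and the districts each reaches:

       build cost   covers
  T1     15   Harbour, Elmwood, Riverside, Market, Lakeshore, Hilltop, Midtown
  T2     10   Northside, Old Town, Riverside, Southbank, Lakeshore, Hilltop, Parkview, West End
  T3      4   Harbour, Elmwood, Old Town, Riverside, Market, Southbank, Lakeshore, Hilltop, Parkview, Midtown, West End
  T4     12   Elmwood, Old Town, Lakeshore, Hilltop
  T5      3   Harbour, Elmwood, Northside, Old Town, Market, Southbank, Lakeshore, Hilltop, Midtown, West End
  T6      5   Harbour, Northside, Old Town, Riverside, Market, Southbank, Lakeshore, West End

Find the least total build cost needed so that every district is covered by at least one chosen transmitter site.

T3, T5 cover every district at build cost 4 + 3 = 7.
Any cover uses at least 2 transmitter sites; among all covering selections none totals below 7.

7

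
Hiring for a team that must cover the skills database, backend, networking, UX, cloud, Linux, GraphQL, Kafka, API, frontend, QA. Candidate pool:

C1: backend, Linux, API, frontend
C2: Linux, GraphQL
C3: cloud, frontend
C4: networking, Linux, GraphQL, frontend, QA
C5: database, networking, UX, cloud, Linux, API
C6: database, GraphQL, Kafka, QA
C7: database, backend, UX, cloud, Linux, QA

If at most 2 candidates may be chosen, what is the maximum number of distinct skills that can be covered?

9

Choosing C4, C5 covers {database, networking, UX, cloud, Linux, GraphQL, API, frontend, QA} — 9 skills.
No choice of 2 candidates does better; here backend, Kafka are left uncovered.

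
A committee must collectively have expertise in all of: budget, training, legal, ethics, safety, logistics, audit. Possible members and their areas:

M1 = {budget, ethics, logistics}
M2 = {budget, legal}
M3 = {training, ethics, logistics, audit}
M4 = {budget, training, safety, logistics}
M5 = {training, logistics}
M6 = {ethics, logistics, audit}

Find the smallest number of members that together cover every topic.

M2, M3, M4 together cover {budget, training, legal, ethics, safety, logistics, audit} — every topic.
No 2 of the 6 members cover everything (all 15 pairs fall short), so 3 is minimum.

3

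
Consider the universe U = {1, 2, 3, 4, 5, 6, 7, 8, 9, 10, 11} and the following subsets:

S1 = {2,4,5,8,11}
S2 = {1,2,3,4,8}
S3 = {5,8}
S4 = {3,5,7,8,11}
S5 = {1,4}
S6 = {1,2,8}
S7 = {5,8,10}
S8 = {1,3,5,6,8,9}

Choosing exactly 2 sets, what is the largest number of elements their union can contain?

Choosing S1, S8 covers {1, 2, 3, 4, 5, 6, 8, 9, 11} — 9 elements.
No choice of 2 sets does better; here 7, 10 are left uncovered.

9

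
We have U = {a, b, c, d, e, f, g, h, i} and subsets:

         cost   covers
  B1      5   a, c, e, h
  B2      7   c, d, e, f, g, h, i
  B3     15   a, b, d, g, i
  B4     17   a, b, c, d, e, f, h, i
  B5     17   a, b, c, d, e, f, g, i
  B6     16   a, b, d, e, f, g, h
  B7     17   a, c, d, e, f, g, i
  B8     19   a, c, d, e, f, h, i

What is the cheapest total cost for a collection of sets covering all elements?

22

B1, B5 cover every element at cost 5 + 17 = 22.
Any cover uses at least 2 sets; among all covering selections none totals below 22.
Greedy by coverage-per-cost would pick B2, B1, B3 for 27 — worse than the optimum 22.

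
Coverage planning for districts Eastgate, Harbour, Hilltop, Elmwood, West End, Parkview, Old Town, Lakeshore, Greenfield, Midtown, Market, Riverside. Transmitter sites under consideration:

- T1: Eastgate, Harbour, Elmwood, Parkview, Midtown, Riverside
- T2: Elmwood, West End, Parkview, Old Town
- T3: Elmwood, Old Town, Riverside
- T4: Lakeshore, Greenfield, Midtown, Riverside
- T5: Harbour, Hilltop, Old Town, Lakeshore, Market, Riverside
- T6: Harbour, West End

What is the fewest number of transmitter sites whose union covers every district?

T1, T2, T4, T5 together cover {Eastgate, Harbour, Hilltop, Elmwood, West End, Parkview, Old Town, Lakeshore, Greenfield, Midtown, Market, Riverside} — every district.
No 3 of the 6 transmitter sites cover everything (all 20 triples fall short), so 4 is minimum.

4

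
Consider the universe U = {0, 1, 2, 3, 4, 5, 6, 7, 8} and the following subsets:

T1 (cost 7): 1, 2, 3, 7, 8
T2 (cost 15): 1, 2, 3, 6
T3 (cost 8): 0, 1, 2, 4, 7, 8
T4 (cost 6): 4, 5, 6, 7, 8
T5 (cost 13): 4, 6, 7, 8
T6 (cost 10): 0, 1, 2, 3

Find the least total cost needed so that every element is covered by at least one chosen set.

16

T4, T6 cover every element at cost 6 + 10 = 16.
Any cover uses at least 2 sets; among all covering selections none totals below 16.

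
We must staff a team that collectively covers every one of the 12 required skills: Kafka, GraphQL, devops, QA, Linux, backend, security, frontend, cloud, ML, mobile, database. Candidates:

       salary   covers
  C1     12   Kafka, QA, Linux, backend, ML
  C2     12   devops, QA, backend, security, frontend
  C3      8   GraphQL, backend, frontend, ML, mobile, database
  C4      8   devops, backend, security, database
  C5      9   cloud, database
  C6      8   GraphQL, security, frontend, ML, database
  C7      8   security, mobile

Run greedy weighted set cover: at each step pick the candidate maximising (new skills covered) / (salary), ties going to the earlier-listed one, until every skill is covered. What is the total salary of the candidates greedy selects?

37

Pick 1: C3 adds 6 new (GraphQL, backend, frontend, ML, mobile, database) at salary 8 (ratio 6/8).
Pick 2: C1 adds 3 new (Kafka, QA, Linux) at salary 12 (ratio 3/12).
Pick 3: C4 adds 2 new (devops, security) at salary 8 (ratio 2/8).
Pick 4: C5 adds 1 new (cloud) at salary 9 (ratio 1/9).
Greedy total salary: 8 + 12 + 8 + 9 = 37.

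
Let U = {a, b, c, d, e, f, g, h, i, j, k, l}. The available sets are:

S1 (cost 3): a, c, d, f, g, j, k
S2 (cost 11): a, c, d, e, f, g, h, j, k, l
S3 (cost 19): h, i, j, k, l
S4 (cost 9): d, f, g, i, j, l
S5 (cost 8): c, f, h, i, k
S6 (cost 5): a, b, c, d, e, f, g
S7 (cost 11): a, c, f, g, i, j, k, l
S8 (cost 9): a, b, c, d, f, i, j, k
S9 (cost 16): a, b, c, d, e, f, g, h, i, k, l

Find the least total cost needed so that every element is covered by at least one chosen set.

S1, S9 cover every element at cost 3 + 16 = 19.
Any cover uses at least 2 sets; among all covering selections none totals below 19.
Greedy by coverage-per-cost would pick S1, S6, S5, S4 for 25 — worse than the optimum 19.

19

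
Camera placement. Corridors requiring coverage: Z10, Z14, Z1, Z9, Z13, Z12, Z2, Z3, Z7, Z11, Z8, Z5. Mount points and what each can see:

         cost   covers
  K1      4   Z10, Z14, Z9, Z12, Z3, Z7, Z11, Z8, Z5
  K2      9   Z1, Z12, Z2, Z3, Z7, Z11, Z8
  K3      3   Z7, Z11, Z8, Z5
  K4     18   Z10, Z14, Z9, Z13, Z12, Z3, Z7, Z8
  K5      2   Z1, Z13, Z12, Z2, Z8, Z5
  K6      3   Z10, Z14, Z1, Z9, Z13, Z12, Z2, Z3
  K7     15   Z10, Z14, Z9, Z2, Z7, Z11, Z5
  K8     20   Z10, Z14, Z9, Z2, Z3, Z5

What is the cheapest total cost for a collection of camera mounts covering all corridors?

K1, K5 cover every corridor at cost 4 + 2 = 6.
Any cover uses at least 2 camera mounts; among all covering selections none totals below 6.

6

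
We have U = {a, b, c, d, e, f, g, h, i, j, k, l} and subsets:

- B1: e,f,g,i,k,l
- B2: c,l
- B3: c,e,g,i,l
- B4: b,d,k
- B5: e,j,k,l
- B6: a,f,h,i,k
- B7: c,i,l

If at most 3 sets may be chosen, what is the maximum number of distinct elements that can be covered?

Choosing B3, B4, B6 covers {a, b, c, d, e, f, g, h, i, k, l} — 11 elements.
No choice of 3 sets does better; here j is left uncovered.

11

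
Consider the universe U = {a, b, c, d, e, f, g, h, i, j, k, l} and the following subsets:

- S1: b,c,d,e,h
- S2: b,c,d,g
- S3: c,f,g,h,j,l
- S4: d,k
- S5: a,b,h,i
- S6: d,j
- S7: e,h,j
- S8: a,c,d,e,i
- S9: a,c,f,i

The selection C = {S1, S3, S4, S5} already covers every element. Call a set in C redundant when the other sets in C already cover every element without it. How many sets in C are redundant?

Drop S1: e uncovered — not redundant.
Drop S3: f, g, j, l uncovered — not redundant.
Drop S4: k uncovered — not redundant.
Drop S5: a, i uncovered — not redundant.
None of the sets in C is redundant.

0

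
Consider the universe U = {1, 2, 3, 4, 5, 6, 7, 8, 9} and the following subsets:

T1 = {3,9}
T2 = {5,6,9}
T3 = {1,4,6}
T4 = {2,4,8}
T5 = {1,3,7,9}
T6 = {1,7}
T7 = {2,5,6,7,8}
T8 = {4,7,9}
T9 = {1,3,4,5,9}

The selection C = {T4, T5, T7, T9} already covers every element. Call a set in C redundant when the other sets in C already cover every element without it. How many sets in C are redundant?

Drop T4: the rest still cover every element — redundant.
Drop T5: the rest still cover every element — redundant.
Drop T7: 6 uncovered — not redundant.
Drop T9: the rest still cover every element — redundant.
3 redundant: T4, T5, T9.

3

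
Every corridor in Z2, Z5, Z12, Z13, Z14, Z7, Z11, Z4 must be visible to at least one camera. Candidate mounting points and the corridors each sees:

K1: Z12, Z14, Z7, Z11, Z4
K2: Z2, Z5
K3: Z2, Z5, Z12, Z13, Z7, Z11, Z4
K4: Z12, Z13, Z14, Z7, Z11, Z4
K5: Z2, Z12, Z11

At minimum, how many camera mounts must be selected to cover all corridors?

K1, K3 together cover {Z2, Z5, Z12, Z13, Z14, Z7, Z11, Z4} — every corridor.
No single camera mount contains all 8 corridors, so 2 is optimal.

2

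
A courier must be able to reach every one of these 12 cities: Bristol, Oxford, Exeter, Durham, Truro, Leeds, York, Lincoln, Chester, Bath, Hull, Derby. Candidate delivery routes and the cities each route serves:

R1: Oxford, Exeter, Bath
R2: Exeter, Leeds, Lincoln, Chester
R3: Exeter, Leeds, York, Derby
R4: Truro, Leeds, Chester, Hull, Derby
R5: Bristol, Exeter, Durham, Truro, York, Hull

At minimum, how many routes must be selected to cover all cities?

4

R1, R2, R3, R5 together cover {Bristol, Oxford, Exeter, Durham, Truro, Leeds, York, Lincoln, Chester, Bath, Hull, Derby} — every city.
No 3 of the 5 routes cover everything (all 10 triples fall short), so 4 is minimum.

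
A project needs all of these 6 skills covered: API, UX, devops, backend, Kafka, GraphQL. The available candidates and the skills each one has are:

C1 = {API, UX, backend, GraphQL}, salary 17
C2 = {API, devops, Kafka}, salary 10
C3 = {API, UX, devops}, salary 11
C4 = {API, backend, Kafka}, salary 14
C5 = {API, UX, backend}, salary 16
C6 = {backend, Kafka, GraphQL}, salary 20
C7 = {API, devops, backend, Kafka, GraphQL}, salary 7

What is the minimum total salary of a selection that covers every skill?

18

C3, C7 cover every skill at salary 11 + 7 = 18.
Any cover uses at least 2 candidates; among all covering selections none totals below 18.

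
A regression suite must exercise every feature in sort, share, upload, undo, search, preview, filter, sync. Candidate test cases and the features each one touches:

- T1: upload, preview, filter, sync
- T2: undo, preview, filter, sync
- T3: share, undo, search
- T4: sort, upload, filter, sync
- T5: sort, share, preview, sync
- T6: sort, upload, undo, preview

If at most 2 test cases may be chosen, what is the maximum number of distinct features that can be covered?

Choosing T1, T3 covers {share, upload, undo, search, preview, filter, sync} — 7 features.
No choice of 2 test cases does better; here sort is left uncovered.

7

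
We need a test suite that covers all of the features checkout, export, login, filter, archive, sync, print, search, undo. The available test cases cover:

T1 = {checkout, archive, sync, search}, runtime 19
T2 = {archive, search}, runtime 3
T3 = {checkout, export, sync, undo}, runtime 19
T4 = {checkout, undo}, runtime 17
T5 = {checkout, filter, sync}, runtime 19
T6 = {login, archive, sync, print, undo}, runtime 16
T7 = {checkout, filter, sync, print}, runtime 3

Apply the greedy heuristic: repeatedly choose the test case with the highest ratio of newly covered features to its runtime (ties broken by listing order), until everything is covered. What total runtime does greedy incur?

41

Pick 1: T7 adds 4 new (checkout, filter, sync, print) at runtime 3 (ratio 4/3).
Pick 2: T2 adds 2 new (archive, search) at runtime 3 (ratio 2/3).
Pick 3: T6 adds 2 new (login, undo) at runtime 16 (ratio 2/16).
Pick 4: T3 adds 1 new (export) at runtime 19 (ratio 1/19).
Greedy total runtime: 3 + 3 + 16 + 19 = 41.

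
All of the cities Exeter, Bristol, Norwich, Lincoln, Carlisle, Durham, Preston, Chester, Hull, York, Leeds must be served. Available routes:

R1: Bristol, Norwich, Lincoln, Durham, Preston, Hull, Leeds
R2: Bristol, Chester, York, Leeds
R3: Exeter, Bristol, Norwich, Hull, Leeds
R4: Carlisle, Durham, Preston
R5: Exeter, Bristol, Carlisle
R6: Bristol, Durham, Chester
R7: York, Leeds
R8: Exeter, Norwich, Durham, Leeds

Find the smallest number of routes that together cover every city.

R1, R2, R5 together cover {Exeter, Bristol, Norwich, Lincoln, Carlisle, Durham, Preston, Chester, Hull, York, Leeds} — every city.
No 2 of the 8 routes cover everything (all 28 pairs fall short), so 3 is minimum.

3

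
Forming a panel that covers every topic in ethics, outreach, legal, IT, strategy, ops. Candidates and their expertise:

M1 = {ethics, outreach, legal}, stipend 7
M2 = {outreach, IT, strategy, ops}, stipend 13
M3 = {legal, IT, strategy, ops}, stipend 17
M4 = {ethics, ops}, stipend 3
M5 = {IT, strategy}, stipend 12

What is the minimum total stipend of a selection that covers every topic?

M1, M2 cover every topic at stipend 7 + 13 = 20.
Any cover uses at least 2 members; among all covering selections none totals below 20.

20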